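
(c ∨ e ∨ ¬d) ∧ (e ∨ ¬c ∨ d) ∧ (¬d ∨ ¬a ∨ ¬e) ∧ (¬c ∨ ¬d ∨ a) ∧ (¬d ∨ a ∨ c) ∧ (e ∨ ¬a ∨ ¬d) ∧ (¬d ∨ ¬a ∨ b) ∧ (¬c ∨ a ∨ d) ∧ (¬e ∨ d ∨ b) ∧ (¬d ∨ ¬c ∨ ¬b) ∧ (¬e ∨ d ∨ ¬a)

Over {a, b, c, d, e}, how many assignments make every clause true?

There are 2^5 = 32 truth assignments over (a, b, c, d, e).
Split on d. With d = True, the clauses containing d are satisfied and ¬d drops from the rest; 0 of the 2^4 = 16 assignments to the other variables satisfy what remains.
With d = False, by the same count on the reduced clause set, 5 assignments work.
Total: 0 + 5 = 5.

5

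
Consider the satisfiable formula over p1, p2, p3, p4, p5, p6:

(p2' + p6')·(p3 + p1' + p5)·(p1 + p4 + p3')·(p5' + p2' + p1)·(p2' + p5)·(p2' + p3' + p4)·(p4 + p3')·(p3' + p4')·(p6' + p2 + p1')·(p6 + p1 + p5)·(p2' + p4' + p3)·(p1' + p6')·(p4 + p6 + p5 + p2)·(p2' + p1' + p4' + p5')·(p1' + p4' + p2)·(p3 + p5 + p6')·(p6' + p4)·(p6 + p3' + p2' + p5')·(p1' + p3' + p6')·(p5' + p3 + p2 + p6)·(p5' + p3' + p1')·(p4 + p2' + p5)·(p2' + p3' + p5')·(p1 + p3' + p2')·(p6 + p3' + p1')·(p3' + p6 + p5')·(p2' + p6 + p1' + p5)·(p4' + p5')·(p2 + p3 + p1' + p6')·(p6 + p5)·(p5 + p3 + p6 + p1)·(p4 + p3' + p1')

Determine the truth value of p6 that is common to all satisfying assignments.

False

Suppose p6 = 1.
(p2') alone gives p2 = 0.
(p1') alone gives p1 = 0.
(p4) alone gives p4 = 1.
(p3') alone gives p3 = 0.
(p5) alone gives p5 = 1.
But (p5') is also a unit clause — contradiction.
So every satisfying assignment has p6 = False.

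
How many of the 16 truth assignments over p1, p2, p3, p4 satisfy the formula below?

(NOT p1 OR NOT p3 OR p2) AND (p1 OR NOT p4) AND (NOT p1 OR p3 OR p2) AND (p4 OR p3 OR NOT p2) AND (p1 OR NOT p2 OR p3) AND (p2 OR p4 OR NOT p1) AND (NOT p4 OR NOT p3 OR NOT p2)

5

There are 2^4 = 16 truth assignments over (p1, p2, p3, p4).
Split on p2. With p2 = true, the clauses containing p2 are satisfied and NOT p2 drops from the rest; 3 of the 2^3 = 8 assignments to the other variables satisfy what remains.
With p2 = false, by the same count on the reduced clause set, 2 assignments work.
(One model: p1=F, p2=F, p3=F, p4=F.)
Total: 3 + 2 = 5.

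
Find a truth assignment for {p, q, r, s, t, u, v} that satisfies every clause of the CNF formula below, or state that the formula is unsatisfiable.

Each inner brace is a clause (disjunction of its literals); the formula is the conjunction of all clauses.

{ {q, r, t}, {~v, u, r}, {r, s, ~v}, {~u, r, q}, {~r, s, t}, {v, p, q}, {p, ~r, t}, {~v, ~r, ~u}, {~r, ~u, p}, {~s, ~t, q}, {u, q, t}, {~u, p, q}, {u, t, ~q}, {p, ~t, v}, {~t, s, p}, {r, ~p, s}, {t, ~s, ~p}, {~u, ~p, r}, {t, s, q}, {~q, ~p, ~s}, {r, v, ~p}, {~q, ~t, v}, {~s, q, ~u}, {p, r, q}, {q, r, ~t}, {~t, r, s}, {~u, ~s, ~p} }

Case q = 0:
Case r = 1:
Case s = 0:
(t) alone gives t = 1.
(p) alone gives p = 1.
Case v = 1:
(~u) alone gives u = 0.
This assignment satisfies each clause.

p=1; q=0; r=1; s=0; t=1; u=0; v=1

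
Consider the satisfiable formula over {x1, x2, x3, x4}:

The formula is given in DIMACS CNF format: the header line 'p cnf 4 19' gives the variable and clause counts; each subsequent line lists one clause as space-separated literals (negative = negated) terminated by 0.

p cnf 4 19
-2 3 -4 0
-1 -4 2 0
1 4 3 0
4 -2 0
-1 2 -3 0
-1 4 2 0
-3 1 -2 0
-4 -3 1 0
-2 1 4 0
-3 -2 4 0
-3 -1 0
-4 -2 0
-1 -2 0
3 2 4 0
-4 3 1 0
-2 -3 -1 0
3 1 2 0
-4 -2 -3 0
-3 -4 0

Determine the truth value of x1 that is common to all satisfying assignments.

Suppose x1 = True.
From the singleton clause (¬x3), x3 = False.
From the singleton clause (¬x2), x2 = False.
From the singleton clause (¬x4), x4 = False.
That conflicts with the unit clause (x4).
So every satisfying assignment has x1 = False.

False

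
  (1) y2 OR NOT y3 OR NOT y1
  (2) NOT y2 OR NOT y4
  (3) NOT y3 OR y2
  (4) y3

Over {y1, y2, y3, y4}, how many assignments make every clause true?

2

There are 2^4 = 16 truth assignments over (y1, y2, y3, y4).
Split on y3. With y3 = true, the clauses containing y3 are satisfied and NOT y3 drops from the rest; 2 of the 2^3 = 8 assignments to the other variables satisfy what remains.
With y3 = false, by the same count on the reduced clause set, 0 assignments work.
(One model: y1=F, y2=T, y3=T, y4=F.)
Total: 2 + 0 = 2.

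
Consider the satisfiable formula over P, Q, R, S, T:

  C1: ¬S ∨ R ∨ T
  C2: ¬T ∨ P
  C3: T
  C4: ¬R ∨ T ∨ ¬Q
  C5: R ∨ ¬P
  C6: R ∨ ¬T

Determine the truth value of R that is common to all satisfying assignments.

Suppose R = False.
From the singleton clause (T), T = True.
Now (¬T) is unsatisfied and unit — conflict.
So every satisfying assignment has R = True.

True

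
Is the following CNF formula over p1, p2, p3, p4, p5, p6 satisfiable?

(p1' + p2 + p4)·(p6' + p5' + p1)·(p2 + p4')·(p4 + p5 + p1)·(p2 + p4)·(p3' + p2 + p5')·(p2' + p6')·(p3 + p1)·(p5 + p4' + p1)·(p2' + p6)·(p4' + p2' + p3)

Suppose p2 = 1.
From the singleton clause (p6'), p6 = 0.
But (p6) is also a unit clause — contradiction.
So p2 must be the other value — set p2 = 0.
From the singleton clause (p4'), p4 = 0.
But (p4) is also a unit clause — contradiction.
Either choice for p2 ends in contradiction.
No assignment satisfies every clause.

No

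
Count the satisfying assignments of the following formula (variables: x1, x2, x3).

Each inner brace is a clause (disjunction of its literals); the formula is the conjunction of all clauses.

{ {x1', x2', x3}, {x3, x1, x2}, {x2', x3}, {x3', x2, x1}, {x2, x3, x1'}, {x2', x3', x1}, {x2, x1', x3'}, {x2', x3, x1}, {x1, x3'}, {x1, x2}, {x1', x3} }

There are 2^3 = 8 truth assignments over (x1, x2, x3).
Split on x1. With x1 = 1, the clauses containing x1 are satisfied and x1' drops from the rest; 1 of the 2^2 = 4 assignments to the other variables satisfy what remains.
With x1 = 0, by the same count on the reduced clause set, 0 assignments work.
Total: 1 + 0 = 1.

1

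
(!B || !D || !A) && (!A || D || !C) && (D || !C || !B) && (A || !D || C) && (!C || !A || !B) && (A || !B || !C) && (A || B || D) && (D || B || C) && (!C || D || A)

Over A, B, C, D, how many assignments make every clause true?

5

There are 2^4 = 16 truth assignments over (A, B, C, D).
Check each against the 9 clauses (columns in the order A, B, C, D):
  F F F F  ✗ fails (A || B || D)
  F F F T  ✗ fails (A || !D || C)
  F F T F  ✗ fails (A || B || D)
  F F T T  ✓ satisfies all
  F T F F  ✓ satisfies all
  F T F T  ✗ fails (A || !D || C)
  F T T F  ✗ fails (D || !C || !B)
  F T T T  ✗ fails (A || !B || !C)
  T F F F  ✗ fails (D || B || C)
  T F F T  ✓ satisfies all
  T F T F  ✗ fails (!A || D || !C)
  T F T T  ✓ satisfies all
  T T F F  ✓ satisfies all
  T T F T  ✗ fails (!B || !D || !A)
  T T T F  ✗ fails (!A || D || !C)
  T T T T  ✗ fails (!B || !D || !A)
5 of the 16 rows are models.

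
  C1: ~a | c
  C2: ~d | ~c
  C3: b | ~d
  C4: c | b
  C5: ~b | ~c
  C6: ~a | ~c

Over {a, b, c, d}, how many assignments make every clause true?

3

There are 2^4 = 16 truth assignments over (a, b, c, d).
Check each against the 6 clauses (columns in the order a, b, c, d):
  F F F F  ✗ fails (c | b)
  F F F T  ✗ fails (b | ~d)
  F F T F  ✓ satisfies all
  F F T T  ✗ fails (~d | ~c)
  F T F F  ✓ satisfies all
  F T F T  ✓ satisfies all
  F T T F  ✗ fails (~b | ~c)
  F T T T  ✗ fails (~d | ~c)
  T F F F  ✗ fails (~a | c)
  T F F T  ✗ fails (~a | c)
  T F T F  ✗ fails (~a | ~c)
  T F T T  ✗ fails (~d | ~c)
  T T F F  ✗ fails (~a | c)
  T T F T  ✗ fails (~a | c)
  T T T F  ✗ fails (~b | ~c)
  T T T T  ✗ fails (~d | ~c)
3 of the 16 rows are models.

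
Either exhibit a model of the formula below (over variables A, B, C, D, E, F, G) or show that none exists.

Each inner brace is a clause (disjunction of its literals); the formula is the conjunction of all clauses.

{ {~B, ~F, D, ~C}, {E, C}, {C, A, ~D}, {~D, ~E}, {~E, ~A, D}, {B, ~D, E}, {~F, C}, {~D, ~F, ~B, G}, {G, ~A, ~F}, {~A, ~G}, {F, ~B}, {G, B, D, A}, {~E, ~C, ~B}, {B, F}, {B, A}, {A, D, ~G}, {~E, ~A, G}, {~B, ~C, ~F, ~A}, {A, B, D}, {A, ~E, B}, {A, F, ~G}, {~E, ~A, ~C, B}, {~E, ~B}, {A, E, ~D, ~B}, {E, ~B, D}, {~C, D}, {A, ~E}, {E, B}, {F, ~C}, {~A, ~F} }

UNSATISFIABLE

Case E = 1:
Unit clause (~D) forces D = 0.
Unit clause (~A) forces A = 0.
But (A) is also a unit clause — contradiction.
So E must be the other value — set E = 0.
Unit clause (C) forces C = 1.
Unit clause (D) forces D = 1.
Unit clause (B) forces B = 1.
Unit clause (F) forces F = 1.
Unit clause (G) forces G = 1.
Unit clause (~A) forces A = 0.
But (A) is also a unit clause — contradiction.
Both values of E lead to a conflict.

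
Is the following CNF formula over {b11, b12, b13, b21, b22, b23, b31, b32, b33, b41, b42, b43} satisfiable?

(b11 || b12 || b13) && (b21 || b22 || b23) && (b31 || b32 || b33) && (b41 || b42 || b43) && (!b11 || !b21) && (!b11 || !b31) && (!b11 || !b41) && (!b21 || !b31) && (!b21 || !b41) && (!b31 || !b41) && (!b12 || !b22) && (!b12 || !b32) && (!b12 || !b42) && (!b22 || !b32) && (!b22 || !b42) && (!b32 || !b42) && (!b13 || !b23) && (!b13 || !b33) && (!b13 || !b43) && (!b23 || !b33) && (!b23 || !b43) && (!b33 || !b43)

Unsatisfiable

Try b11 = false.
Try b12 = true.
The clause (!b22) is unit, so b22 = false.
The clause (!b32) is unit, so b32 = false.
The clause (!b42) is unit, so b42 = false.
Try b21 = true.
The clause (!b31) is unit, so b31 = false.
The clause (b33) is unit, so b33 = true.
The clause (!b41) is unit, so b41 = false.
The clause (b43) is unit, so b43 = true.
But (!b43) is also a unit clause — contradiction.
That branch fails; take b21 = false instead.
The clause (b23) is unit, so b23 = true.
The clause (!b13) is unit, so b13 = false.
The clause (!b33) is unit, so b33 = false.
The clause (b31) is unit, so b31 = true.
The clause (!b41) is unit, so b41 = false.
The clause (b43) is unit, so b43 = true.
But (!b43) is also a unit clause — contradiction.
Either choice for b21 ends in contradiction.
That branch fails; take b12 = false instead.
The clause (b13) is unit, so b13 = true.
The clause (!b23) is unit, so b23 = false.
The clause (!b33) is unit, so b33 = false.
The clause (!b43) is unit, so b43 = false.
Try b21 = true.
The clause (!b31) is unit, so b31 = false.
The clause (b32) is unit, so b32 = true.
The clause (!b41) is unit, so b41 = false.
The clause (b42) is unit, so b42 = true.
But (!b42) is also a unit clause — contradiction.
That branch fails; take b21 = false instead.
The clause (b22) is unit, so b22 = true.
The clause (!b32) is unit, so b32 = false.
The clause (b31) is unit, so b31 = true.
The clause (!b41) is unit, so b41 = false.
The clause (b42) is unit, so b42 = true.
But (!b42) is also a unit clause — contradiction.
Either choice for b21 ends in contradiction.
Either choice for b12 ends in contradiction.
That branch fails; take b11 = true instead.
The clause (!b21) is unit, so b21 = false.
The clause (!b31) is unit, so b31 = false.
The clause (!b41) is unit, so b41 = false.
Try b22 = true.
The clause (!b12) is unit, so b12 = false.
The clause (!b32) is unit, so b32 = false.
The clause (b33) is unit, so b33 = true.
The clause (!b42) is unit, so b42 = false.
The clause (b43) is unit, so b43 = true.
But (!b43) is also a unit clause — contradiction.
That branch fails; take b22 = false instead.
The clause (b23) is unit, so b23 = true.
The clause (!b13) is unit, so b13 = false.
The clause (!b33) is unit, so b33 = false.
The clause (b32) is unit, so b32 = true.
The clause (!b12) is unit, so b12 = false.
The clause (!b42) is unit, so b42 = false.
The clause (b43) is unit, so b43 = true.
But (!b43) is also a unit clause — contradiction.
Either choice for b22 ends in contradiction.
Either choice for b11 ends in contradiction.
No assignment satisfies every clause.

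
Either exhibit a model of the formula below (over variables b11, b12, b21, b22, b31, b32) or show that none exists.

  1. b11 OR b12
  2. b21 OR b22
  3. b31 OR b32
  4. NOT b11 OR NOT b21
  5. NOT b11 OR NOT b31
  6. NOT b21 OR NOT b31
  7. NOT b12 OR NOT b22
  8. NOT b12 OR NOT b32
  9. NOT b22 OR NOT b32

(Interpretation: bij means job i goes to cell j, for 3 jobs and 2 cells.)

UNSATISFIABLE

Try b11 = true.
Unit clause (NOT b21) forces b21 = false.
Unit clause (b22) forces b22 = true.
Unit clause (NOT b31) forces b31 = false.
Unit clause (b32) forces b32 = true.
Now (NOT b32) is unsatisfied and unit — conflict.
That branch fails; take b11 = false instead.
Unit clause (b12) forces b12 = true.
Unit clause (NOT b22) forces b22 = false.
Unit clause (b21) forces b21 = true.
Unit clause (NOT b31) forces b31 = false.
Unit clause (b32) forces b32 = true.
Now (NOT b32) is unsatisfied and unit — conflict.
Neither b11 = true nor b11 = false works.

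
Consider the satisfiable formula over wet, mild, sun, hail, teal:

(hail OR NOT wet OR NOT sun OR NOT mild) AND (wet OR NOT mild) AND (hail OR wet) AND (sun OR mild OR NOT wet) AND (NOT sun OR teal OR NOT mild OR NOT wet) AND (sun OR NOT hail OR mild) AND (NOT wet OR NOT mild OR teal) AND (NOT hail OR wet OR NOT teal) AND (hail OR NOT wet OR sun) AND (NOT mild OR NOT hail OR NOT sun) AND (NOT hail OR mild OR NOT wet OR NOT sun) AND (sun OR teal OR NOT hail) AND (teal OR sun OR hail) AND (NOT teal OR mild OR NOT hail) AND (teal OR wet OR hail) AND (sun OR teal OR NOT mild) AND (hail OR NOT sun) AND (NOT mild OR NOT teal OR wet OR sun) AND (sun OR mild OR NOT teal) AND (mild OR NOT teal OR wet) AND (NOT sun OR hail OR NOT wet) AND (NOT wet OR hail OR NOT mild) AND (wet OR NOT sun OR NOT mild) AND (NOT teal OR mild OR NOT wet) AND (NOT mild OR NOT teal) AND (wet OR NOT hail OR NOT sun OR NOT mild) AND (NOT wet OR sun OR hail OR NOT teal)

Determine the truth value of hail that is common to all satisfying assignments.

Suppose hail = false.
(wet) alone gives wet = true.
(sun) alone gives sun = true.
Now (NOT sun) is unsatisfied and unit — conflict.
So every satisfying assignment has hail = True.

True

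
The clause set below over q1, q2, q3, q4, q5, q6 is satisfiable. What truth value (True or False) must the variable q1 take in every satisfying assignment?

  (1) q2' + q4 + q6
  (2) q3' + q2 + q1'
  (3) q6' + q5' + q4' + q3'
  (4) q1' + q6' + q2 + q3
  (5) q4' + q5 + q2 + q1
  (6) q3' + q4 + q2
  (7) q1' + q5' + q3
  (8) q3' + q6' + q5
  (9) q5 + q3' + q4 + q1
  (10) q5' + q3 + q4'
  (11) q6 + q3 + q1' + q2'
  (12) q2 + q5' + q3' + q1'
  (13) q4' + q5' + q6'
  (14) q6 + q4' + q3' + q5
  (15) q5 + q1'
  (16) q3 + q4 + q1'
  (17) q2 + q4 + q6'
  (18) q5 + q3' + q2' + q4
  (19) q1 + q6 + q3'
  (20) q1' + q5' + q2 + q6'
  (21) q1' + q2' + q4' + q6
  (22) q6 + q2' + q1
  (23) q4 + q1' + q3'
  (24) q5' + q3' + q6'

Suppose q1 = 1.
(q5) alone gives q5 = 1.
(q3) alone gives q3 = 1.
(q2) alone gives q2 = 1.
(q4) alone gives q4 = 1.
(q6') alone gives q6 = 0.
That conflicts with the unit clause (q6).
So every satisfying assignment has q1 = False.

False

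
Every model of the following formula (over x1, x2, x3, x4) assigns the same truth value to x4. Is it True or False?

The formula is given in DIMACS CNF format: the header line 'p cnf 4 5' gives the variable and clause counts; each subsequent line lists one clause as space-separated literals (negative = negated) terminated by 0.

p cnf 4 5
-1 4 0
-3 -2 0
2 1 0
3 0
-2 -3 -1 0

Suppose x4 = False.
(¬x1) alone gives x1 = False.
(x2) alone gives x2 = True.
(¬x3) alone gives x3 = False.
Now (x3) is unsatisfied and unit — conflict.
So every satisfying assignment has x4 = True.

True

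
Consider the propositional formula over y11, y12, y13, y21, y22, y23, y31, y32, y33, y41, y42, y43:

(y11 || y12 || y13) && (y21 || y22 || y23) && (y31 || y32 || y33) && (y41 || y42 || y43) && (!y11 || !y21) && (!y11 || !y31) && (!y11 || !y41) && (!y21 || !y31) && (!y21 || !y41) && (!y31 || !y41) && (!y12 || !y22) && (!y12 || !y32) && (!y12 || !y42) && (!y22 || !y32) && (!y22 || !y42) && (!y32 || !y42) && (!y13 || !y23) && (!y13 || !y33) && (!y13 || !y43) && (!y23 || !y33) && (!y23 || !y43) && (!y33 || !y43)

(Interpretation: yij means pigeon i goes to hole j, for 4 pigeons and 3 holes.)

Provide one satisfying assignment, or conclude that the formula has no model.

Case y11 = false:
Case y12 = true:
The clause (!y22) is unit, so y22 = false.
The clause (!y32) is unit, so y32 = false.
The clause (!y42) is unit, so y42 = false.
Case y21 = true:
The clause (!y31) is unit, so y31 = false.
The clause (y33) is unit, so y33 = true.
The clause (!y41) is unit, so y41 = false.
The clause (y43) is unit, so y43 = true.
Now (!y43) is unsatisfied and unit — conflict.
Backtrack on y21: now try y21 = false.
The clause (y23) is unit, so y23 = true.
The clause (!y13) is unit, so y13 = false.
The clause (!y33) is unit, so y33 = false.
The clause (y31) is unit, so y31 = true.
The clause (!y41) is unit, so y41 = false.
The clause (y43) is unit, so y43 = true.
Now (!y43) is unsatisfied and unit — conflict.
Neither y21 = true nor y21 = false works.
Backtrack on y12: now try y12 = false.
The clause (y13) is unit, so y13 = true.
The clause (!y23) is unit, so y23 = false.
The clause (!y33) is unit, so y33 = false.
The clause (!y43) is unit, so y43 = false.
Case y21 = true:
The clause (!y31) is unit, so y31 = false.
The clause (y32) is unit, so y32 = true.
The clause (!y41) is unit, so y41 = false.
The clause (y42) is unit, so y42 = true.
Now (!y42) is unsatisfied and unit — conflict.
Backtrack on y21: now try y21 = false.
The clause (y22) is unit, so y22 = true.
The clause (!y32) is unit, so y32 = false.
The clause (y31) is unit, so y31 = true.
The clause (!y41) is unit, so y41 = false.
The clause (y42) is unit, so y42 = true.
Now (!y42) is unsatisfied and unit — conflict.
Neither y21 = true nor y21 = false works.
Neither y12 = true nor y12 = false works.
Backtrack on y11: now try y11 = true.
The clause (!y21) is unit, so y21 = false.
The clause (!y31) is unit, so y31 = false.
The clause (!y41) is unit, so y41 = false.
Case y22 = true:
The clause (!y12) is unit, so y12 = false.
The clause (!y32) is unit, so y32 = false.
The clause (y33) is unit, so y33 = true.
The clause (!y42) is unit, so y42 = false.
The clause (y43) is unit, so y43 = true.
Now (!y43) is unsatisfied and unit — conflict.
Backtrack on y22: now try y22 = false.
The clause (y23) is unit, so y23 = true.
The clause (!y13) is unit, so y13 = false.
The clause (!y33) is unit, so y33 = false.
The clause (y32) is unit, so y32 = true.
The clause (!y12) is unit, so y12 = false.
The clause (!y42) is unit, so y42 = false.
The clause (y43) is unit, so y43 = true.
Now (!y43) is unsatisfied and unit — conflict.
Neither y22 = true nor y22 = false works.
Neither y11 = true nor y11 = false works.

UNSATISFIABLE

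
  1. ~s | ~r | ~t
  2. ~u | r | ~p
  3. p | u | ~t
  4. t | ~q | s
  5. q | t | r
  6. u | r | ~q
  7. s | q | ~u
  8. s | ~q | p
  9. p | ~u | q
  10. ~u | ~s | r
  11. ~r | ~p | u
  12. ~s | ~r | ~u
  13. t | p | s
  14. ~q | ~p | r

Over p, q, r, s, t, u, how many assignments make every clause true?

There are 2^6 = 64 truth assignments over (p, q, r, s, t, u).
Split on p. With p = 1, the clauses containing p are satisfied and ~p drops from the rest; 3 of the 2^5 = 32 assignments to the other variables satisfy what remains.
With p = 0, by the same count on the reduced clause set, 2 assignments work.
(One model: p=F, q=F, r=T, s=T, t=F, u=F.)
Total: 3 + 2 = 5.

5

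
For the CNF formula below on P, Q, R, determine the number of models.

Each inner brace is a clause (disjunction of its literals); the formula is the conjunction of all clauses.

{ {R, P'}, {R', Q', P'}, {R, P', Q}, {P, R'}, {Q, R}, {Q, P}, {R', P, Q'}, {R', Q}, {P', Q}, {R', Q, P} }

1

There are 2^3 = 8 truth assignments over (P, Q, R).
Check each against the 10 clauses (columns in the order P, Q, R):
  F F F  ✗ fails (Q + R)
  F F T  ✗ fails (P + R')
  F T F  ✓ satisfies all
  F T T  ✗ fails (P + R')
  T F F  ✗ fails (R + P')
  T F T  ✗ fails (R' + Q)
  T T F  ✗ fails (R + P')
  T T T  ✗ fails (R' + Q' + P')
1 of the 8 rows is a model.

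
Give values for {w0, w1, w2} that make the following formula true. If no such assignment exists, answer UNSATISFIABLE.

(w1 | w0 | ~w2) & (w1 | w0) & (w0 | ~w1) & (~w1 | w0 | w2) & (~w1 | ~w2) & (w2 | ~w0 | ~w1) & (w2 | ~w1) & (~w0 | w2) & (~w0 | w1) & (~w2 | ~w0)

Branch on w1: set w1 = 1.
(w0) alone gives w0 = 1.
(~w2) alone gives w2 = 0.
Now (w2) is unsatisfied and unit — conflict.
That branch fails; take w1 = 0 instead.
(w0) alone gives w0 = 1.
Now (~w0) is unsatisfied and unit — conflict.
Neither w1 = 1 nor w1 = 0 works.

UNSATISFIABLE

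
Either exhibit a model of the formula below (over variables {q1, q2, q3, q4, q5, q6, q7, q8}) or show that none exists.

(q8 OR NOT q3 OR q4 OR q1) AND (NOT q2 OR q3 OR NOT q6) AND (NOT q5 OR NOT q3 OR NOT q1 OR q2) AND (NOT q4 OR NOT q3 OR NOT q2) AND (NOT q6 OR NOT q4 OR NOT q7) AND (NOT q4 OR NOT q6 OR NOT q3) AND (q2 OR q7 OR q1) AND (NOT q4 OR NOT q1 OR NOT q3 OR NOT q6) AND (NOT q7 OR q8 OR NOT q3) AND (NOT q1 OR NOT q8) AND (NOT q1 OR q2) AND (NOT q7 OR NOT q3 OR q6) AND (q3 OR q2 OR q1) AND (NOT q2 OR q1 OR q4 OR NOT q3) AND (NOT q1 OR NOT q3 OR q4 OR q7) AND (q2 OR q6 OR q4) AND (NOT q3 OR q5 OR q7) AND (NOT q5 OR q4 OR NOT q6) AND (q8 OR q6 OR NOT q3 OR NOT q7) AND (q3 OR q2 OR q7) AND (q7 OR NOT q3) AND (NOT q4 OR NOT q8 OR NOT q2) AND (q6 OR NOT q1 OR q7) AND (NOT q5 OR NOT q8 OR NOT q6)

Case q1 = true:
(NOT q8) alone gives q8 = false.
(q2) alone gives q2 = true.
Case q3 = false:
(NOT q6) alone gives q6 = false.
(q7) alone gives q7 = true.
No clause remains; q4, q5 are free.

q1=true, q2=true, q3=false, q4=false, q5=true, q6=false, q7=true, q8=false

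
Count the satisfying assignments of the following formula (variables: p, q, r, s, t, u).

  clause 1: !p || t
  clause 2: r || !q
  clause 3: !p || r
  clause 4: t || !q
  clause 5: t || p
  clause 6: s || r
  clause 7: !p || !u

There are 2^6 = 64 truth assignments over (p, q, r, s, t, u).
Split on p. With p = true, the clauses containing p are satisfied and !p drops from the rest; 4 of the 2^5 = 32 assignments to the other variables satisfy what remains.
With p = false, by the same count on the reduced clause set, 10 assignments work.
Total: 4 + 10 = 14.

14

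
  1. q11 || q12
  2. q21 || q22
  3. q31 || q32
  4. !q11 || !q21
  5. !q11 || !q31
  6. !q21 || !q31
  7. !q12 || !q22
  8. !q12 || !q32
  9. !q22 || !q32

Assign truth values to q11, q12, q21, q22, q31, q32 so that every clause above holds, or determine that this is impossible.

Suppose q11 = true.
From the singleton clause (!q21), q21 = false.
From the singleton clause (q22), q22 = true.
From the singleton clause (!q31), q31 = false.
From the singleton clause (q32), q32 = true.
Now (!q32) is unsatisfied and unit — conflict.
So q11 must be the other value — set q11 = false.
From the singleton clause (q12), q12 = true.
From the singleton clause (!q22), q22 = false.
From the singleton clause (q21), q21 = true.
From the singleton clause (!q31), q31 = false.
From the singleton clause (q32), q32 = true.
Now (!q32) is unsatisfied and unit — conflict.
Either choice for q11 ends in contradiction.

UNSATISFIABLE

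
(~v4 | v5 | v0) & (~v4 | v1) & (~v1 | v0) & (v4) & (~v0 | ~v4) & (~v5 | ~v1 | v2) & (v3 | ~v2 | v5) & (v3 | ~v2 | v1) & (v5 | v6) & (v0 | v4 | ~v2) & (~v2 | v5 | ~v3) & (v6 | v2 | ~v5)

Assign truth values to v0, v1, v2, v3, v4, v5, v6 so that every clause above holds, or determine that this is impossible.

From the singleton clause (v4), v4 = 1.
From the singleton clause (v1), v1 = 1.
From the singleton clause (v0), v0 = 1.
Now (~v0) is unsatisfied and unit — conflict.

UNSATISFIABLE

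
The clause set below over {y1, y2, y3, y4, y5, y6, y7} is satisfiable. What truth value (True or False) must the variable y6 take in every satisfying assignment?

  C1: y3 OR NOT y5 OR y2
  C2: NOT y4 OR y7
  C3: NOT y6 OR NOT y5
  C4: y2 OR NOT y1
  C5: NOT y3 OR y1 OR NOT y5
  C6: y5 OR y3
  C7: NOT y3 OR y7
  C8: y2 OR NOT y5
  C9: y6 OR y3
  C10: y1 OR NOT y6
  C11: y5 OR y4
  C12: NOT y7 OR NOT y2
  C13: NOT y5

Suppose y6 = true.
(NOT y5) alone gives y5 = false.
(y3) alone gives y3 = true.
(y7) alone gives y7 = true.
(y1) alone gives y1 = true.
(y2) alone gives y2 = true.
Now (NOT y2) is unsatisfied and unit — conflict.
So every satisfying assignment has y6 = False.

False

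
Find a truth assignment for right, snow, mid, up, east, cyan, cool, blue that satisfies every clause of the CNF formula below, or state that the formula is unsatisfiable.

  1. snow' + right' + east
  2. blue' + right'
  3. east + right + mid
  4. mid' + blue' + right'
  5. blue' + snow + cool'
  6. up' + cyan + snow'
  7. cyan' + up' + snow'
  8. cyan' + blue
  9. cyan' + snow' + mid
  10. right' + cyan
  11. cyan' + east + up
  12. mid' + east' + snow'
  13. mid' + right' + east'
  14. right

Unit clause (right) forces right = 1.
Unit clause (blue') forces blue = 0.
Unit clause (cyan') forces cyan = 0.
That conflicts with the unit clause (cyan).

UNSATISFIABLE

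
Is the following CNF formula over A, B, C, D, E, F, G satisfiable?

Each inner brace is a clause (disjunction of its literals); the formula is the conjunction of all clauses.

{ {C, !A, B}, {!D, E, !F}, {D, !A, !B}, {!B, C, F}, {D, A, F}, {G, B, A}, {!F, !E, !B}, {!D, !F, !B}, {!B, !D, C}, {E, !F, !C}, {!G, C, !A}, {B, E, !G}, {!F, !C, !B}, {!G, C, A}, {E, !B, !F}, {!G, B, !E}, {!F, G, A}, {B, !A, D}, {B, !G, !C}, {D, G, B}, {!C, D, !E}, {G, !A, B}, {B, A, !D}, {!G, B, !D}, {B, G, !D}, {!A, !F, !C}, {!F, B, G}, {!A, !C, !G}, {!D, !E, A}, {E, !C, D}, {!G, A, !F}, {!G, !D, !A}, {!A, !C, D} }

Yes, satisfiable

Try C = true.
Try E = false.
The clause (!F) is unit, so F = false.
The clause (D) is unit, so D = true.
Try B = true.
Try A = true.
The clause (!G) is unit, so G = false.
All clauses are satisfied.
A satisfying assignment: A: true, B: true, C: true, D: true, E: false, F: false, G: false.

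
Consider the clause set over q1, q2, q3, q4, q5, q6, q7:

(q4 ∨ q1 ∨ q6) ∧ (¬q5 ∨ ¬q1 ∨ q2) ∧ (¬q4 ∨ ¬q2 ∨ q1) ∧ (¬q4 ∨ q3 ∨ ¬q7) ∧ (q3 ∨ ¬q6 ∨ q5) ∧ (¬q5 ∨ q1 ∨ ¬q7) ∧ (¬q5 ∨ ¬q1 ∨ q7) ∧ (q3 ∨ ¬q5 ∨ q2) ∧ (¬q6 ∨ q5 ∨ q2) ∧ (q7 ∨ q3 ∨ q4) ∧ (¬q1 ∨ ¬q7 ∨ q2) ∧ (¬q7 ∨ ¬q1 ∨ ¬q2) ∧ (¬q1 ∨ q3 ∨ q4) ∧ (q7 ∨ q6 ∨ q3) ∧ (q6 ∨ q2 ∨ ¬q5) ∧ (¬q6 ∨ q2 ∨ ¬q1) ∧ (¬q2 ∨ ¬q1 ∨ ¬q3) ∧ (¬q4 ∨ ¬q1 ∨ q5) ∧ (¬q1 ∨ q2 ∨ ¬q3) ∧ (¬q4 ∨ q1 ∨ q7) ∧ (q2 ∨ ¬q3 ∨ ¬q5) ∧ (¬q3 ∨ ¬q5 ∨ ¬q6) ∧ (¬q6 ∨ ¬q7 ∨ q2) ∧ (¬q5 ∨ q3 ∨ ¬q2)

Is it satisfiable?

Branch on q4: set q4 = False.
Branch on q1: set q1 = False.
Unit clause (q6) forces q6 = True.
Branch on q3: set q3 = True.
Unit clause (¬q5) forces q5 = False.
Unit clause (q2) forces q2 = True.
Every clause is now satisfied; q7 is unconstrained.
A satisfying assignment: q1=False; q2=True; q3=True; q4=False; q5=False; q6=True; q7=True.

Yes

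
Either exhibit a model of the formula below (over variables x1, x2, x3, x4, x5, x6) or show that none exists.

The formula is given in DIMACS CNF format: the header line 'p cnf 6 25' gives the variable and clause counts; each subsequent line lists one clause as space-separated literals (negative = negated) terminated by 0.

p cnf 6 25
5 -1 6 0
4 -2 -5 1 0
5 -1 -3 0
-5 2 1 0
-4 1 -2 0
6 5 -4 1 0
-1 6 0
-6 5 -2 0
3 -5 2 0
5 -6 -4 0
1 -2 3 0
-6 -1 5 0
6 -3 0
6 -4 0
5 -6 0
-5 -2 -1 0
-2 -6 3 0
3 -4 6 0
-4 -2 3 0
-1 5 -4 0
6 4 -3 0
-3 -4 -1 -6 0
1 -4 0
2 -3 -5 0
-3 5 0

x1: False, x2: False, x3: False, x4: False, x5: False, x6: False

Try x1 = False.
Unit clause (¬x4) forces x4 = False.
Try x2 = False.
Unit clause (¬x5) forces x5 = False.
Unit clause (¬x6) forces x6 = False.
Unit clause (¬x3) forces x3 = False.
This assignment satisfies each clause.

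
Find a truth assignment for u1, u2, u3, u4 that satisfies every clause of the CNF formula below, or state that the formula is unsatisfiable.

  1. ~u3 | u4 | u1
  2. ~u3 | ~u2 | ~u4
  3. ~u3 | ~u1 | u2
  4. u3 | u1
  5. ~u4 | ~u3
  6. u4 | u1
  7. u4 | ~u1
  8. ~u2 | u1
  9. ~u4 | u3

Branch on u3: set u3 = 1.
The clause (~u4) is unit, so u4 = 0.
The clause (u1) is unit, so u1 = 1.
Now (~u1) is unsatisfied and unit — conflict.
Undo u3 and try u3 = 0.
The clause (u1) is unit, so u1 = 1.
The clause (u4) is unit, so u4 = 1.
Now (~u4) is unsatisfied and unit — conflict.
Both values of u3 lead to a conflict.

UNSATISFIABLE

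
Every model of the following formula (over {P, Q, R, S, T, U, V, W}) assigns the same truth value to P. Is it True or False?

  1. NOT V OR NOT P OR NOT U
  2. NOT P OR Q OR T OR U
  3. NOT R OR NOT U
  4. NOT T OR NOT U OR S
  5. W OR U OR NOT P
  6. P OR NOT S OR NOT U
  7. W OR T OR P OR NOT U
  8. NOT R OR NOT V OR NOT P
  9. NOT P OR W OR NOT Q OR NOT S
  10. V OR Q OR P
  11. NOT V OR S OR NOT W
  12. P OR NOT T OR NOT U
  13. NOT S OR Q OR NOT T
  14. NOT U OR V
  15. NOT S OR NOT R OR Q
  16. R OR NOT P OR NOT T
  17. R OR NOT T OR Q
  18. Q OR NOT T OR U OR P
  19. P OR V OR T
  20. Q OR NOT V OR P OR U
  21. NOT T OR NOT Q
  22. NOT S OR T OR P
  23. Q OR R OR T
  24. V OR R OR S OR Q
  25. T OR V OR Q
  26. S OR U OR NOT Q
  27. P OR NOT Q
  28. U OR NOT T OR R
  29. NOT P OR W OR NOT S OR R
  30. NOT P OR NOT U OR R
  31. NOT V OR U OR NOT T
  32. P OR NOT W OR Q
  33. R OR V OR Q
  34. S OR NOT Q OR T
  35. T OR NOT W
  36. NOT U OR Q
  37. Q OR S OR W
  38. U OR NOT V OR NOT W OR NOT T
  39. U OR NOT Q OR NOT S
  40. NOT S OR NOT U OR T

Suppose P = false.
From the singleton clause (NOT Q), Q = false.
From the singleton clause (V), V = true.
From the singleton clause (U), U = true.
That conflicts with the unit clause (NOT U).
So every satisfying assignment has P = True.

True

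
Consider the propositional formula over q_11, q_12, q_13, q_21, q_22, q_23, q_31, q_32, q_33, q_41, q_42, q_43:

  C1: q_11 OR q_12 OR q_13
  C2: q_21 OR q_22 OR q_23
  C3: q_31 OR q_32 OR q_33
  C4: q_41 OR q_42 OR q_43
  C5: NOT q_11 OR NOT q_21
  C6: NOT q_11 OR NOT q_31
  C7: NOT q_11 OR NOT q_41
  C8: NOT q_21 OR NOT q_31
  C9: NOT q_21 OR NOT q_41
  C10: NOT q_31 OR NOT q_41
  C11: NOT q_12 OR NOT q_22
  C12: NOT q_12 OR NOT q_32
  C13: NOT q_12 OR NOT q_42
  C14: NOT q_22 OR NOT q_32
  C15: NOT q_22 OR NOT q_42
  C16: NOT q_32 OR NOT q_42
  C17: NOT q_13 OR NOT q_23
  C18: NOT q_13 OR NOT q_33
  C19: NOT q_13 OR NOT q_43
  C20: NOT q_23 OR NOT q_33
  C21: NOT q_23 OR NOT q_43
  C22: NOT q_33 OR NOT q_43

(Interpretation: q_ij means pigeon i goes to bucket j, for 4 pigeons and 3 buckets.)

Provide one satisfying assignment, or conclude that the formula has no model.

UNSATISFIABLE

Try q_11 = false.
Try q_12 = true.
From the singleton clause (NOT q_22), q_22 = false.
From the singleton clause (NOT q_32), q_32 = false.
From the singleton clause (NOT q_42), q_42 = false.
Try q_21 = true.
From the singleton clause (NOT q_31), q_31 = false.
From the singleton clause (q_33), q_33 = true.
From the singleton clause (NOT q_41), q_41 = false.
From the singleton clause (q_43), q_43 = true.
Now (NOT q_43) is unsatisfied and unit — conflict.
So q_21 must be the other value — set q_21 = false.
From the singleton clause (q_23), q_23 = true.
From the singleton clause (NOT q_13), q_13 = false.
From the singleton clause (NOT q_33), q_33 = false.
From the singleton clause (q_31), q_31 = true.
From the singleton clause (NOT q_41), q_41 = false.
From the singleton clause (q_43), q_43 = true.
Now (NOT q_43) is unsatisfied and unit — conflict.
Either choice for q_21 ends in contradiction.
So q_12 must be the other value — set q_12 = false.
From the singleton clause (q_13), q_13 = true.
From the singleton clause (NOT q_23), q_23 = false.
From the singleton clause (NOT q_33), q_33 = false.
From the singleton clause (NOT q_43), q_43 = false.
Try q_21 = true.
From the singleton clause (NOT q_31), q_31 = false.
From the singleton clause (q_32), q_32 = true.
From the singleton clause (NOT q_41), q_41 = false.
From the singleton clause (q_42), q_42 = true.
Now (NOT q_42) is unsatisfied and unit — conflict.
So q_21 must be the other value — set q_21 = false.
From the singleton clause (q_22), q_22 = true.
From the singleton clause (NOT q_32), q_32 = false.
From the singleton clause (q_31), q_31 = true.
From the singleton clause (NOT q_41), q_41 = false.
From the singleton clause (q_42), q_42 = true.
Now (NOT q_42) is unsatisfied and unit — conflict.
Either choice for q_21 ends in contradiction.
Either choice for q_12 ends in contradiction.
So q_11 must be the other value — set q_11 = true.
From the singleton clause (NOT q_21), q_21 = false.
From the singleton clause (NOT q_31), q_31 = false.
From the singleton clause (NOT q_41), q_41 = false.
Try q_22 = true.
From the singleton clause (NOT q_12), q_12 = false.
From the singleton clause (NOT q_32), q_32 = false.
From the singleton clause (q_33), q_33 = true.
From the singleton clause (NOT q_42), q_42 = false.
From the singleton clause (q_43), q_43 = true.
Now (NOT q_43) is unsatisfied and unit — conflict.
So q_22 must be the other value — set q_22 = false.
From the singleton clause (q_23), q_23 = true.
From the singleton clause (NOT q_13), q_13 = false.
From the singleton clause (NOT q_33), q_33 = false.
From the singleton clause (q_32), q_32 = true.
From the singleton clause (NOT q_12), q_12 = false.
From the singleton clause (NOT q_42), q_42 = false.
From the singleton clause (q_43), q_43 = true.
Now (NOT q_43) is unsatisfied and unit — conflict.
Either choice for q_22 ends in contradiction.
Either choice for q_11 ends in contradiction.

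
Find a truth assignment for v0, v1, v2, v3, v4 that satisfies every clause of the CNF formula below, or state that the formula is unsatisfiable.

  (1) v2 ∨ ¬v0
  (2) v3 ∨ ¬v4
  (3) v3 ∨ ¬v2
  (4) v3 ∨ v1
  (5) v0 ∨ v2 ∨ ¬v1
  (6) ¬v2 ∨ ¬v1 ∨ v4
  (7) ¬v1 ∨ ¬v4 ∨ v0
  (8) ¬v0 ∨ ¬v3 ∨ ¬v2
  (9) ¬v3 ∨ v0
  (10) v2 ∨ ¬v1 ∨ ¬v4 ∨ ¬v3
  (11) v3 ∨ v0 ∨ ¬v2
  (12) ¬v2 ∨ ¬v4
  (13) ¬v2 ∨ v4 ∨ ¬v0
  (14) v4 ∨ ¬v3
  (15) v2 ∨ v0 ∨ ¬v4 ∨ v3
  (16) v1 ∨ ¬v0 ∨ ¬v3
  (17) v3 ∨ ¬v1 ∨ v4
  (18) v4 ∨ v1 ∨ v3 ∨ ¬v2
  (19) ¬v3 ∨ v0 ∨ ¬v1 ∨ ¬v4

UNSATISFIABLE

Case v2 = True:
(v3) alone gives v3 = True.
(¬v0) alone gives v0 = False.
Now (v0) is unsatisfied and unit — conflict.
Backtrack on v2: now try v2 = False.
(¬v0) alone gives v0 = False.
(¬v1) alone gives v1 = False.
(v3) alone gives v3 = True.
Now (¬v3) is unsatisfied and unit — conflict.
Neither v2 = True nor v2 = False works.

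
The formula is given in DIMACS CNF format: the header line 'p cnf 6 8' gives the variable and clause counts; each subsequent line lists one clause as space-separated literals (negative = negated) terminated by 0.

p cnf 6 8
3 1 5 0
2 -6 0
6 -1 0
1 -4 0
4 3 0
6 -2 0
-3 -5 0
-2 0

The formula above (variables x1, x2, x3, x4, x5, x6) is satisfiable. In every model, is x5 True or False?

False

Suppose x5 = True.
The clause (¬x3) is unit, so x3 = False.
The clause (x4) is unit, so x4 = True.
The clause (x1) is unit, so x1 = True.
The clause (x6) is unit, so x6 = True.
The clause (x2) is unit, so x2 = True.
But (¬x2) is also a unit clause — contradiction.
So every satisfying assignment has x5 = False.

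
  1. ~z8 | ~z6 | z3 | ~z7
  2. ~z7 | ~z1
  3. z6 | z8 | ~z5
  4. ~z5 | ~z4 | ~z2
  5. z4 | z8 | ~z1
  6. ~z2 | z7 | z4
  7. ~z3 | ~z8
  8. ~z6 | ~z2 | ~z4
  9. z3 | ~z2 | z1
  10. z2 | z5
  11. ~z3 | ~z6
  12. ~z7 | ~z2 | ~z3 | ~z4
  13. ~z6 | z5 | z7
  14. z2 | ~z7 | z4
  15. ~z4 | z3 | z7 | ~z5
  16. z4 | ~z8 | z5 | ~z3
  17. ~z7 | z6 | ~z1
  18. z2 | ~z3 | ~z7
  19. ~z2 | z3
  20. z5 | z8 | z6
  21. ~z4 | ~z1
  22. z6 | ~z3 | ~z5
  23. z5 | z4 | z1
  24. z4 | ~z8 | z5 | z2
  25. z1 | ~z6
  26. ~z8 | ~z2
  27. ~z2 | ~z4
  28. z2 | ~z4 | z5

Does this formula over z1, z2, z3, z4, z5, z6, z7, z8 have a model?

Satisfiable

Case z7 = 0:
Case z2 = 0:
From the singleton clause (z5), z5 = 1.
Case z6 = 0:
From the singleton clause (z8), z8 = 1.
From the singleton clause (~z3), z3 = 0.
From the singleton clause (~z4), z4 = 0.
All clauses hold; z1 can take either value.
A satisfying assignment: z1=1, z2=0, z3=0, z4=0, z5=1, z6=0, z7=0, z8=1.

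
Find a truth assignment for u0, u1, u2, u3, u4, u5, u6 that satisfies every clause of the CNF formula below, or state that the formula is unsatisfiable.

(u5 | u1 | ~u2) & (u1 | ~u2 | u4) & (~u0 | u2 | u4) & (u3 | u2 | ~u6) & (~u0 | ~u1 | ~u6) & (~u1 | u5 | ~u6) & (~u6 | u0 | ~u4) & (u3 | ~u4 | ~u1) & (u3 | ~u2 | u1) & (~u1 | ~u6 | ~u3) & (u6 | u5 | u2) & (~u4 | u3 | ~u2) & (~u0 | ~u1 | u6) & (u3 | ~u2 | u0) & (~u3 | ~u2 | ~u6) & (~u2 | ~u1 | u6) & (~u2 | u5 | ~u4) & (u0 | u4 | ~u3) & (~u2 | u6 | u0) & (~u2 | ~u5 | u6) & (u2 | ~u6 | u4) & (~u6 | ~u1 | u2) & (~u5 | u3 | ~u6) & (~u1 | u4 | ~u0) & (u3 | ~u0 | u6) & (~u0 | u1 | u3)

Try u5 = 1.
Try u2 = 0.
Try u0 = 0.
Try u3 = 1.
From the singleton clause (u4), u4 = 1.
From the singleton clause (~u6), u6 = 0.
Every clause is now satisfied; u1 is unconstrained.

u0: 0,  u1: 0,  u2: 0,  u3: 1,  u4: 1,  u5: 1,  u6: 0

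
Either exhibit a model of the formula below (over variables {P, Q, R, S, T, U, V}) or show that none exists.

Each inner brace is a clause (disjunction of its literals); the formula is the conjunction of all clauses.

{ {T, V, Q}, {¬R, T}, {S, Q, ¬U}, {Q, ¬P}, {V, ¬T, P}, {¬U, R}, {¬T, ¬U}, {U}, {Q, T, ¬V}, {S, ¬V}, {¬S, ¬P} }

UNSATISFIABLE

From the singleton clause (U), U = True.
From the singleton clause (R), R = True.
From the singleton clause (T), T = True.
But (¬T) is also a unit clause — contradiction.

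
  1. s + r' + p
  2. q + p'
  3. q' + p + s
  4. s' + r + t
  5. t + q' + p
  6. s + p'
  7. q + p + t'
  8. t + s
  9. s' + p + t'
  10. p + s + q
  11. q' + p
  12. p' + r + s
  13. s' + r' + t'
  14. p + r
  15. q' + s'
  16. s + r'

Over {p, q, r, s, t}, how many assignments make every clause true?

1

There are 2^5 = 32 truth assignments over (p, q, r, s, t).
Split on r. With r = 1, the clauses containing r are satisfied and r' drops from the rest; 1 of the 2^4 = 16 assignments to the other variables satisfy what remains.
With r = 0, by the same count on the reduced clause set, 0 assignments work.
Total: 1 + 0 = 1.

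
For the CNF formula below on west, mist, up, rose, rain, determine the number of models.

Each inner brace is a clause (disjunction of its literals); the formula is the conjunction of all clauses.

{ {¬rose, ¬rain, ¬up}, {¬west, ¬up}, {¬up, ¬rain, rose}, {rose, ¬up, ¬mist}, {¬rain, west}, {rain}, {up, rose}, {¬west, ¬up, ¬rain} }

There are 2^5 = 32 truth assignments over (west, mist, up, rose, rain).
Split on up. With up = True, the clauses containing up are satisfied and ¬up drops from the rest; 0 of the 2^4 = 16 assignments to the other variables satisfy what remains.
With up = False, by the same count on the reduced clause set, 2 assignments work.
(One model: west=T, mist=F, up=F, rose=T, rain=T.)
Total: 0 + 2 = 2.

2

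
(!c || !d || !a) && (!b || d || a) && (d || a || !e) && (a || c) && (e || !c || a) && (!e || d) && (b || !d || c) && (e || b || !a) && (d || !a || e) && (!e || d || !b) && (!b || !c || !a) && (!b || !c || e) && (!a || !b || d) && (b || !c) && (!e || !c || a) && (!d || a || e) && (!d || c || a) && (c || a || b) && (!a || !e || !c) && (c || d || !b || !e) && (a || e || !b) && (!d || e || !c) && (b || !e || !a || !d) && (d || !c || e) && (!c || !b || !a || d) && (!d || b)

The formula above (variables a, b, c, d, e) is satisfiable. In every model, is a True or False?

True

Suppose a = false.
Unit clause (c) forces c = true.
Unit clause (e) forces e = true.
Now (!e) is unsatisfied and unit — conflict.
So every satisfying assignment has a = True.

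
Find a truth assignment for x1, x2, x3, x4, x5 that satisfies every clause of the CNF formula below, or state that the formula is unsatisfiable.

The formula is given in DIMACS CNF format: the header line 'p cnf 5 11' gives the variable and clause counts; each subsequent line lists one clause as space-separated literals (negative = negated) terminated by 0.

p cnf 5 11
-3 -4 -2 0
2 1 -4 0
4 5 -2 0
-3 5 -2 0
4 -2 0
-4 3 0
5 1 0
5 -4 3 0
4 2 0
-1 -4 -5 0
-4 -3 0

UNSATISFIABLE

Case x4 = True:
(x3) alone gives x3 = True.
Now (¬x3) is unsatisfied and unit — conflict.
Backtrack on x4: now try x4 = False.
(¬x2) alone gives x2 = False.
Now (x2) is unsatisfied and unit — conflict.
Either choice for x4 ends in contradiction.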